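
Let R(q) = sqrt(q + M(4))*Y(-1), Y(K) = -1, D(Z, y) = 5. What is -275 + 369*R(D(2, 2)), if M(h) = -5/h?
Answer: -275 - 369*sqrt(15)/2 ≈ -989.57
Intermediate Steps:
R(q) = -sqrt(-5/4 + q) (R(q) = sqrt(q - 5/4)*(-1) = sqrt(-5/4 + q)*(-1) = -sqrt(-5/4 + q))
-275 + 369*R(D(2, 2)) = -275 + 369*(-sqrt(-5 + 4*5)/2) = -275 + 369*(-sqrt(-5 + 20)/2) = -275 + 369*(-sqrt(15)/2) = -275 - 369*sqrt(15)/2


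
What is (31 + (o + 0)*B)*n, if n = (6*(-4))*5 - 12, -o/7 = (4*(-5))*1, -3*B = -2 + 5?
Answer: 14388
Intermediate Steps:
B = -1 (B = -(-2 + 5)/3 = -⅓*3 = -1)
o = 140 (o = -7*4*(-5) = -(-140) = -7*(-20) = 140)
n = -132 (n = -24*5 - 12 = -120 - 12 = -132)
(31 + (o + 0)*B)*n = (31 + (140 + 0)*(-1))*(-132) = (31 + 140*(-1))*(-132) = (31 - 140)*(-132) = -109*(-132) = 14388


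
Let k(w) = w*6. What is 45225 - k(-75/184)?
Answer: 4160925/92 ≈ 45227.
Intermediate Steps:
k(w) = 6*w
45225 - k(-75/184) = 45225 - 6*(-75/184) = 45225 - 6*(-75*1/184) = 45225 - 6*(-75)/184 = 45225 - 1*(-225/92) = 45225 + 225/92 = 4160925/92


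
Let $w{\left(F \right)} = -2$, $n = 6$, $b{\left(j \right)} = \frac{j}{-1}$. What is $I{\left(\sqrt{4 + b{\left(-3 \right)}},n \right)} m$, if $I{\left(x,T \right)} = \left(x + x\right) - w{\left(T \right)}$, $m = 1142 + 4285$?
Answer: $10854 + 10854 \sqrt{7} \approx 39571.0$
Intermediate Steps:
$b{\left(j \right)} = - j$ ($b{\left(j \right)} = j \left(-1\right) = - j$)
$m = 5427$
$I{\left(x,T \right)} = 2 + 2 x$ ($I{\left(x,T \right)} = \left(x + x\right) - -2 = 2 x + 2 = 2 + 2 x$)
$I{\left(\sqrt{4 + b{\left(-3 \right)}},n \right)} m = \left(2 + 2 \sqrt{4 - -3}\right) 5427 = \left(2 + 2 \sqrt{4 + 3}\right) 5427 = \left(2 + 2 \sqrt{7}\right) 5427 = 10854 + 10854 \sqrt{7}$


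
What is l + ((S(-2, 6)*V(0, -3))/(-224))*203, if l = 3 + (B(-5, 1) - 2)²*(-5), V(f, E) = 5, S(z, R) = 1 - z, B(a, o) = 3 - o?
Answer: -339/32 ≈ -10.594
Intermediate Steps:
l = 3 (l = 3 + ((3 - 1*1) - 2)²*(-5) = 3 + ((3 - 1) - 2)²*(-5) = 3 + (2 - 2)²*(-5) = 3 + 0²*(-5) = 3 + 0*(-5) = 3 + 0 = 3)
l + ((S(-2, 6)*V(0, -3))/(-224))*203 = 3 + (((1 - 1*(-2))*5)/(-224))*203 = 3 + (((1 + 2)*5)*(-1/224))*203 = 3 + ((3*5)*(-1/224))*203 = 3 + (15*(-1/224))*203 = 3 - 15/224*203 = 3 - 435/32 = -339/32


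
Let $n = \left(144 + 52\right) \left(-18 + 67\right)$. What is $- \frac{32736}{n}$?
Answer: $- \frac{8184}{2401} \approx -3.4086$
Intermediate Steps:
$n = 9604$ ($n = 196 \cdot 49 = 9604$)
$- \frac{32736}{n} = - \frac{32736}{9604} = \left(-32736\right) \frac{1}{9604} = - \frac{8184}{2401}$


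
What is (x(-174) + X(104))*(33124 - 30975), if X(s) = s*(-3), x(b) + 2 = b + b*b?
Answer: 64014412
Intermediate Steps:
x(b) = -2 + b + b² (x(b) = -2 + (b + b*b) = -2 + (b + b²) = -2 + b + b²)
X(s) = -3*s
(x(-174) + X(104))*(33124 - 30975) = ((-2 - 174 + (-174)²) - 3*104)*(33124 - 30975) = ((-2 - 174 + 30276) - 312)*2149 = (30100 - 312)*2149 = 29788*2149 = 64014412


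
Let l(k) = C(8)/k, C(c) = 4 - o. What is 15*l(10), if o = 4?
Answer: 0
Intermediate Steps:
C(c) = 0 (C(c) = 4 - 1*4 = 4 - 4 = 0)
l(k) = 0 (l(k) = 0/k = 0)
15*l(10) = 15*0 = 0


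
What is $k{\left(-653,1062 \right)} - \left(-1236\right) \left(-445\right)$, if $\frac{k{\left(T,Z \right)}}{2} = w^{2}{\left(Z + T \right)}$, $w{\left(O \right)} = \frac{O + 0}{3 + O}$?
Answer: $- \frac{46681130159}{84872} \approx -5.5002 \cdot 10^{5}$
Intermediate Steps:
$w{\left(O \right)} = \frac{O}{3 + O}$
$k{\left(T,Z \right)} = \frac{2 \left(T + Z\right)^{2}}{\left(3 + T + Z\right)^{2}}$ ($k{\left(T,Z \right)} = 2 \left(\frac{Z + T}{3 + \left(Z + T\right)}\right)^{2} = 2 \left(\frac{T + Z}{3 + \left(T + Z\right)}\right)^{2} = 2 \left(\frac{T + Z}{3 + T + Z}\right)^{2} = 2 \frac{\left(T + Z\right)^{2}}{\left(3 + T + Z\right)^{2}} = \frac{2 \left(T + Z\right)^{2}}{\left(3 + T + Z\right)^{2}}$)
$k{\left(-653,1062 \right)} - \left(-1236\right) \left(-445\right) = \frac{2 \left(-653 + 1062\right)^{2}}{\left(3 - 653 + 1062\right)^{2}} - \left(-1236\right) \left(-445\right) = \frac{2 \cdot 409^{2}}{169744} - 550020 = 2 \cdot 167281 \cdot \frac{1}{169744} - 550020 = \frac{167281}{84872} - 550020 = - \frac{46681130159}{84872}$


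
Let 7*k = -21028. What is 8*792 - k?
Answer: 9340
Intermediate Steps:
k = -3004 (k = (⅐)*(-21028) = -3004)
8*792 - k = 8*792 - 1*(-3004) = 6336 + 3004 = 9340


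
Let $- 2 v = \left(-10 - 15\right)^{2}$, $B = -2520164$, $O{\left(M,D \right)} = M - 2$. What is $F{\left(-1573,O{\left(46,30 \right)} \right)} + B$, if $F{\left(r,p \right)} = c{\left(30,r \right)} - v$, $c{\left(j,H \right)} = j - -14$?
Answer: $- \frac{5039615}{2} \approx -2.5198 \cdot 10^{6}$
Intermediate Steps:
$O{\left(M,D \right)} = -2 + M$ ($O{\left(M,D \right)} = M - 2 = -2 + M$)
$v = - \frac{625}{2}$ ($v = - \frac{\left(-10 - 15\right)^{2}}{2} = - \frac{\left(-25\right)^{2}}{2} = \left(- \frac{1}{2}\right) 625 = - \frac{625}{2} \approx -312.5$)
$c{\left(j,H \right)} = 14 + j$ ($c{\left(j,H \right)} = j + 14 = 14 + j$)
$F{\left(r,p \right)} = \frac{713}{2}$ ($F{\left(r,p \right)} = \left(14 + 30\right) - - \frac{625}{2} = 44 + \frac{625}{2} = \frac{713}{2}$)
$F{\left(-1573,O{\left(46,30 \right)} \right)} + B = \frac{713}{2} - 2520164 = - \frac{5039615}{2}$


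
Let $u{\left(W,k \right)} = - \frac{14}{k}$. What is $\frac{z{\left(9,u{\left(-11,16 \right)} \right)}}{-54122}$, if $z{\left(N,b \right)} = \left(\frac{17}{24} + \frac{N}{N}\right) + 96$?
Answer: $- \frac{2345}{1298928} \approx -0.0018053$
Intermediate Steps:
$z{\left(N,b \right)} = \frac{2345}{24}$ ($z{\left(N,b \right)} = \left(17 \cdot \frac{1}{24} + 1\right) + 96 = \left(\frac{17}{24} + 1\right) + 96 = \frac{41}{24} + 96 = \frac{2345}{24}$)
$\frac{z{\left(9,u{\left(-11,16 \right)} \right)}}{-54122} = \frac{2345}{24 \left(-54122\right)} = \frac{2345}{24} \left(- \frac{1}{54122}\right) = - \frac{2345}{1298928}$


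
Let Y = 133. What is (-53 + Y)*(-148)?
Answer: -11840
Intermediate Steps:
(-53 + Y)*(-148) = (-53 + 133)*(-148) = 80*(-148) = -11840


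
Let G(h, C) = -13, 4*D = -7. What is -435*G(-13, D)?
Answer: 5655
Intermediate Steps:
D = -7/4 (D = (¼)*(-7) = -7/4 ≈ -1.7500)
-435*G(-13, D) = -435*(-13) = 5655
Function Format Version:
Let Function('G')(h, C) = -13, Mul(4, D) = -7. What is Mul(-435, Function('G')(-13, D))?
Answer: 5655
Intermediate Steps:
D = Rational(-7, 4) (D = Mul(Rational(1, 4), -7) = Rational(-7, 4) ≈ -1.7500)
Mul(-435, Function('G')(-13, D)) = Mul(-435, -13) = 5655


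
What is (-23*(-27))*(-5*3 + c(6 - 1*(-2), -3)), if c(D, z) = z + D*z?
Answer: -26082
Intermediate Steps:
(-23*(-27))*(-5*3 + c(6 - 1*(-2), -3)) = (-23*(-27))*(-5*3 - 3*(1 + (6 - 1*(-2)))) = 621*(-15 - 3*(1 + (6 + 2))) = 621*(-15 - 3*(1 + 8)) = 621*(-15 - 3*9) = 621*(-15 - 27) = 621*(-42) = -26082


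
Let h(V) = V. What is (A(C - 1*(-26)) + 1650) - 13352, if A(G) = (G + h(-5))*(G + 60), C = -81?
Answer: -12002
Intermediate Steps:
A(G) = (-5 + G)*(60 + G) (A(G) = (G - 5)*(G + 60) = (-5 + G)*(60 + G))
(A(C - 1*(-26)) + 1650) - 13352 = ((-300 + (-81 - 1*(-26))² + 55*(-81 - 1*(-26))) + 1650) - 13352 = ((-300 + (-81 + 26)² + 55*(-81 + 26)) + 1650) - 13352 = ((-300 + (-55)² + 55*(-55)) + 1650) - 13352 = ((-300 + 3025 - 3025) + 1650) - 13352 = (-300 + 1650) - 13352 = 1350 - 13352 = -12002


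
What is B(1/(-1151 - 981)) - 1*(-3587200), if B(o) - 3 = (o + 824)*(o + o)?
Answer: 8152677547769/2272712 ≈ 3.5872e+6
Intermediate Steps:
B(o) = 3 + 2*o*(824 + o) (B(o) = 3 + (o + 824)*(o + o) = 3 + (824 + o)*(2*o) = 3 + 2*o*(824 + o))
B(1/(-1151 - 981)) - 1*(-3587200) = (3 + 2*(1/(-1151 - 981))² + 1648/(-1151 - 981)) - 1*(-3587200) = (3 + 2*(1/(-2132))² + 1648/(-2132)) + 3587200 = (3 + 2*(-1/2132)² + 1648*(-1/2132)) + 3587200 = (3 + 2*(1/4545424) - 412/533) + 3587200 = (3 + 1/2272712 - 412/533) + 3587200 = 5061369/2272712 + 3587200 = 8152677547769/2272712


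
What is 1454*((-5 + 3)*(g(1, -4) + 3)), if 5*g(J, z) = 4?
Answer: -55252/5 ≈ -11050.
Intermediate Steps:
g(J, z) = ⅘ (g(J, z) = (⅕)*4 = ⅘)
1454*((-5 + 3)*(g(1, -4) + 3)) = 1454*((-5 + 3)*(⅘ + 3)) = 1454*(-2*19/5) = 1454*(-38/5) = -55252/5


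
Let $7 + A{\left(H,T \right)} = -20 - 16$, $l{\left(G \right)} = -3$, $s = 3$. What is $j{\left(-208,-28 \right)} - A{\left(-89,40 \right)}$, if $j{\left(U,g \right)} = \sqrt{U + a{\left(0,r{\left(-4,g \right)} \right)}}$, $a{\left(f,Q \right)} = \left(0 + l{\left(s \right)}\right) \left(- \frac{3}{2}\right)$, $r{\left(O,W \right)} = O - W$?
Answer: $43 + \frac{i \sqrt{814}}{2} \approx 43.0 + 14.265 i$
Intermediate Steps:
$A{\left(H,T \right)} = -43$ ($A{\left(H,T \right)} = -7 - 36 = -43$)
$a{\left(f,Q \right)} = \frac{9}{2}$ ($a{\left(f,Q \right)} = \left(0 - 3\right) \left(- \frac{3}{2}\right) = - 3 \left(\left(-3\right) \frac{1}{2}\right) = \left(-3\right) \left(- \frac{3}{2}\right) = \frac{9}{2}$)
$j{\left(U,g \right)} = \sqrt{\frac{9}{2} + U}$ ($j{\left(U,g \right)} = \sqrt{U + \frac{9}{2}} = \sqrt{\frac{9}{2} + U}$)
$j{\left(-208,-28 \right)} - A{\left(-89,40 \right)} = \frac{\sqrt{18 + 4 \left(-208\right)}}{2} - -43 = \frac{\sqrt{18 - 832}}{2} + 43 = \frac{\sqrt{-814}}{2} + 43 = \frac{i \sqrt{814}}{2} + 43 = 43 + \frac{i \sqrt{814}}{2}$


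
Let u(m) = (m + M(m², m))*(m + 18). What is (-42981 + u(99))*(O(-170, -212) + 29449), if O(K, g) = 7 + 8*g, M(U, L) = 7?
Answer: -848873040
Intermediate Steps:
u(m) = (7 + m)*(18 + m) (u(m) = (m + 7)*(m + 18) = (7 + m)*(18 + m))
(-42981 + u(99))*(O(-170, -212) + 29449) = (-42981 + (126 + 99² + 25*99))*((7 + 8*(-212)) + 29449) = (-42981 + (126 + 9801 + 2475))*((7 - 1696) + 29449) = (-42981 + 12402)*(-1689 + 29449) = -30579*27760 = -848873040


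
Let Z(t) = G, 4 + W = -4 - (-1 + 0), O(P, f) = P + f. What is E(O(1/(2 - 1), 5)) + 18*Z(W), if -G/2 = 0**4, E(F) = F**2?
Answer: 36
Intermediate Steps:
W = -7 (W = -4 + (-4 - (-1 + 0)) = -4 + (-4 - 1*(-1)) = -4 + (-4 + 1) = -4 - 3 = -7)
G = 0 (G = -2*0**4 = -2*0 = 0)
Z(t) = 0
E(O(1/(2 - 1), 5)) + 18*Z(W) = (1/(2 - 1) + 5)**2 + 18*0 = (1/1 + 5)**2 + 0 = (1 + 5)**2 + 0 = 6**2 + 0 = 36 + 0 = 36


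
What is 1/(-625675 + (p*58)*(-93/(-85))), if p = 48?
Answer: -85/52923463 ≈ -1.6061e-6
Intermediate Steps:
1/(-625675 + (p*58)*(-93/(-85))) = 1/(-625675 + (48*58)*(-93/(-85))) = 1/(-625675 + 2784*(-93*(-1/85))) = 1/(-625675 + 2784*(93/85)) = 1/(-625675 + 258912/85) = 1/(-52923463/85) = -85/52923463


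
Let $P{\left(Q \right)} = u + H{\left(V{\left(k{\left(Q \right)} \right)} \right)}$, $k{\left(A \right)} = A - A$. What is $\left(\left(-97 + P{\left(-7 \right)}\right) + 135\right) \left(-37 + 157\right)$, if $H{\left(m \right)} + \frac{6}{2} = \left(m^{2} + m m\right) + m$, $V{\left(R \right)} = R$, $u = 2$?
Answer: $4440$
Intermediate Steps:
$k{\left(A \right)} = 0$
$H{\left(m \right)} = -3 + m + 2 m^{2}$ ($H{\left(m \right)} = -3 + \left(\left(m^{2} + m m\right) + m\right) = -3 + \left(\left(m^{2} + m^{2}\right) + m\right) = -3 + \left(2 m^{2} + m\right) = -3 + \left(m + 2 m^{2}\right) = -3 + m + 2 m^{2}$)
$P{\left(Q \right)} = -1$ ($P{\left(Q \right)} = 2 + \left(-3 + 0 + 2 \cdot 0^{2}\right) = 2 + \left(-3 + 0 + 2 \cdot 0\right) = 2 + \left(-3 + 0 + 0\right) = 2 - 3 = -1$)
$\left(\left(-97 + P{\left(-7 \right)}\right) + 135\right) \left(-37 + 157\right) = \left(\left(-97 - 1\right) + 135\right) \left(-37 + 157\right) = \left(-98 + 135\right) 120 = 37 \cdot 120 = 4440$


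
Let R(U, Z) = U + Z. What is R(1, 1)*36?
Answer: 72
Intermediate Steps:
R(1, 1)*36 = (1 + 1)*36 = 2*36 = 72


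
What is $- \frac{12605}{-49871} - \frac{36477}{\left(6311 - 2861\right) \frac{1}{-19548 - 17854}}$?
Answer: $\frac{11339947473664}{28675825} \approx 3.9545 \cdot 10^{5}$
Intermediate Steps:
$- \frac{12605}{-49871} - \frac{36477}{\left(6311 - 2861\right) \frac{1}{-19548 - 17854}} = \left(-12605\right) \left(- \frac{1}{49871}\right) - \frac{36477}{3450 \frac{1}{-37402}} = \frac{12605}{49871} - \frac{36477}{3450 \left(- \frac{1}{37402}\right)} = \frac{12605}{49871} - \frac{36477}{- \frac{1725}{18701}} = \frac{12605}{49871} - - \frac{227385459}{575} = \frac{12605}{49871} + \frac{227385459}{575} = \frac{11339947473664}{28675825}$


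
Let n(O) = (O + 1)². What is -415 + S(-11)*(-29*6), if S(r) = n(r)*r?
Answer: 190985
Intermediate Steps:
n(O) = (1 + O)²
S(r) = r*(1 + r)² (S(r) = (1 + r)²*r = r*(1 + r)²)
-415 + S(-11)*(-29*6) = -415 + (-11*(1 - 11)²)*(-29*6) = -415 - 11*(-10)²*(-174) = -415 - 11*100*(-174) = -415 - 1100*(-174) = -415 + 191400 = 190985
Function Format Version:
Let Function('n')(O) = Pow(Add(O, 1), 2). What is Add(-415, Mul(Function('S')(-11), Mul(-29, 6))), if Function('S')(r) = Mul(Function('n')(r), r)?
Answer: 190985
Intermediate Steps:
Function('n')(O) = Pow(Add(1, O), 2)
Function('S')(r) = Mul(r, Pow(Add(1, r), 2)) (Function('S')(r) = Mul(Pow(Add(1, r), 2), r) = Mul(r, Pow(Add(1, r), 2)))
Add(-415, Mul(Function('S')(-11), Mul(-29, 6))) = Add(-415, Mul(Mul(-11, Pow(Add(1, -11), 2)), Mul(-29, 6))) = Add(-415, Mul(Mul(-11, Pow(-10, 2)), -174)) = Add(-415, Mul(Mul(-11, 100), -174)) = Add(-415, Mul(-1100, -174)) = Add(-415, 191400) = 190985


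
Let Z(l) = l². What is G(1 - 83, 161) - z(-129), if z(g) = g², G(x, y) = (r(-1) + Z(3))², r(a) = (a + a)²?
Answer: -16472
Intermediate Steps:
r(a) = 4*a² (r(a) = (2*a)² = 4*a²)
G(x, y) = 169 (G(x, y) = (4*(-1)² + 3²)² = (4*1 + 9)² = (4 + 9)² = 13² = 169)
G(1 - 83, 161) - z(-129) = 169 - 1*(-129)² = 169 - 1*16641 = 169 - 16641 = -16472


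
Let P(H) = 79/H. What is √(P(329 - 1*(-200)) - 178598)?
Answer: I*√94478263/23 ≈ 422.61*I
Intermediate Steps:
√(P(329 - 1*(-200)) - 178598) = √(79/(329 - 1*(-200)) - 178598) = √(79/(329 + 200) - 178598) = √(79/529 - 178598) = √(-94478263/529) = I*√94478263/23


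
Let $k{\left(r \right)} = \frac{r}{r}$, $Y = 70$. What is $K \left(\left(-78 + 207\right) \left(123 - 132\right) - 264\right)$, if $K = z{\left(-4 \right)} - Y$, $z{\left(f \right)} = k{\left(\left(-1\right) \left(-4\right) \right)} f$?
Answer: $105450$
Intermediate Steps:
$k{\left(r \right)} = 1$
$z{\left(f \right)} = f$ ($z{\left(f \right)} = 1 f = f$)
$K = -74$ ($K = -4 - 70 = -74$)
$K \left(\left(-78 + 207\right) \left(123 - 132\right) - 264\right) = - 74 \left(\left(-78 + 207\right) \left(123 - 132\right) - 264\right) = - 74 \left(129 \left(-9\right) - 264\right) = - 74 \left(-1161 - 264\right) = \left(-74\right) \left(-1425\right) = 105450$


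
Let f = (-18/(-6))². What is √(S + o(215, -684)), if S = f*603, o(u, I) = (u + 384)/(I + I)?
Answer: √282094406/228 ≈ 73.665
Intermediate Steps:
f = 9 (f = (-18*(-⅙))² = 3² = 9)
o(u, I) = (384 + u)/(2*I) (o(u, I) = (384 + u)/((2*I)) = (384 + u)*(1/(2*I)) = (384 + u)/(2*I))
S = 5427 (S = 9*603 = 5427)
√(S + o(215, -684)) = √(5427 + (½)*(384 + 215)/(-684)) = √(5427 + (½)*(-1/684)*599) = √(5427 - 599/1368) = √(7423537/1368) = √282094406/228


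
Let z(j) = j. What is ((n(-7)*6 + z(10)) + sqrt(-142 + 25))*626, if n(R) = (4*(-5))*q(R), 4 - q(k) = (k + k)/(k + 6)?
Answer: 757460 + 1878*I*sqrt(13) ≈ 7.5746e+5 + 6771.2*I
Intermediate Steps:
q(k) = 4 - 2*k/(6 + k) (q(k) = 4 - (k + k)/(k + 6) = 4 - 2*k/(6 + k))
n(R) = -40*(12 + R)/(6 + R) (n(R) = (4*(-5))*(2*(12 + R)/(6 + R)) = -40*(12 + R)/(6 + R))
((n(-7)*6 + z(10)) + sqrt(-142 + 25))*626 = (((40*(-12 - 1*(-7))/(6 - 7))*6 + 10) + sqrt(-142 + 25))*626 = (((40*(-12 + 7)/(-1))*6 + 10) + sqrt(-117))*626 = (((40*(-1)*(-5))*6 + 10) + 3*I*sqrt(13))*626 = ((200*6 + 10) + 3*I*sqrt(13))*626 = ((1200 + 10) + 3*I*sqrt(13))*626 = (1210 + 3*I*sqrt(13))*626 = 757460 + 1878*I*sqrt(13)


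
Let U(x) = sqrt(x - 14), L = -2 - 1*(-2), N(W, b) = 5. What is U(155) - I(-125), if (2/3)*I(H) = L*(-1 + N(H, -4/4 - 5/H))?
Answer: sqrt(141) ≈ 11.874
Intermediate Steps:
L = 0 (L = -2 + 2 = 0)
I(H) = 0 (I(H) = 3*(0*(-1 + 5))/2 = 3*(0*4)/2 = (3/2)*0 = 0)
U(x) = sqrt(-14 + x)
U(155) - I(-125) = sqrt(-14 + 155) - 1*0 = sqrt(141) + 0 = sqrt(141)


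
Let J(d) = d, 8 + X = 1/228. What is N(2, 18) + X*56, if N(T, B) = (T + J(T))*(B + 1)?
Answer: -21190/57 ≈ -371.75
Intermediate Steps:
X = -1823/228 (X = -8 + 1/228 = -1823/228 ≈ -7.9956)
N(T, B) = 2*T*(1 + B) (N(T, B) = (T + T)*(B + 1) = (2*T)*(1 + B) = 2*T*(1 + B))
N(2, 18) + X*56 = 2*2*(1 + 18) - 1823/228*56 = 2*2*19 - 25522/57 = 76 - 25522/57 = -21190/57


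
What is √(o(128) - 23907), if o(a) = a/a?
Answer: I*√23906 ≈ 154.62*I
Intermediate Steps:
o(a) = 1
√(o(128) - 23907) = √(1 - 23907) = √(-23906) = I*√23906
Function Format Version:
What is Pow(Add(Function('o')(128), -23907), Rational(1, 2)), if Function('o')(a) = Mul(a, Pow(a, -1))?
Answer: Mul(I, Pow(23906, Rational(1, 2))) ≈ Mul(154.62, I)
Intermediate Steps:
Function('o')(a) = 1
Pow(Add(Function('o')(128), -23907), Rational(1, 2)) = Pow(Add(1, -23907), Rational(1, 2)) = Pow(-23906, Rational(1, 2)) = Mul(I, Pow(23906, Rational(1, 2)))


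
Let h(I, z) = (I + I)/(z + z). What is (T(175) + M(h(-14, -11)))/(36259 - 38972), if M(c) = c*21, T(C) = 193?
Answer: -2417/29843 ≈ -0.080991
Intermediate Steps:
h(I, z) = I/z (h(I, z) = (2*I)/((2*z)) = (2*I)*(1/(2*z)) = I/z)
M(c) = 21*c
(T(175) + M(h(-14, -11)))/(36259 - 38972) = (193 + 21*(-14/(-11)))/(36259 - 38972) = (193 + 21*(-14*(-1/11)))/(-2713) = (193 + 21*(14/11))*(-1/2713) = (193 + 294/11)*(-1/2713) = (2417/11)*(-1/2713) = -2417/29843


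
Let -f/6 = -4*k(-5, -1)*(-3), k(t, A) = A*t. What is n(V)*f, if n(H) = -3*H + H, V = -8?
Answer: -5760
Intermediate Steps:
n(H) = -2*H
f = -360 (f = -6*(-(-4)*(-5))*(-3) = -6*(-4*5)*(-3) = -(-120)*(-3) = -6*60 = -360)
n(V)*f = -2*(-8)*(-360) = 16*(-360) = -5760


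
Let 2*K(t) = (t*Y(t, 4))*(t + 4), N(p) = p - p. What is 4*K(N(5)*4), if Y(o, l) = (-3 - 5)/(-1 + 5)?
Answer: 0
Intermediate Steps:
Y(o, l) = -2 (Y(o, l) = -8/4 = -8*¼ = -2)
N(p) = 0
K(t) = -t*(4 + t) (K(t) = ((t*(-2))*(t + 4))/2 = ((-2*t)*(4 + t))/2 = (-2*t*(4 + t))/2 = -t*(4 + t))
4*K(N(5)*4) = 4*(-0*4*(4 + 0*4)) = 4*(-1*0*(4 + 0)) = 4*(-1*0*4) = 4*0 = 0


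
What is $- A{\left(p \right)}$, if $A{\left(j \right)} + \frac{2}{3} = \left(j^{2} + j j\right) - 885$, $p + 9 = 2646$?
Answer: $- \frac{41719957}{3} \approx -1.3907 \cdot 10^{7}$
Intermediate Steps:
$p = 2637$ ($p = -9 + 2646 = 2637$)
$A{\left(j \right)} = - \frac{2657}{3} + 2 j^{2}$ ($A{\left(j \right)} = - \frac{2}{3} - \left(885 - j^{2} - j j\right) = - \frac{2}{3} + \left(\left(j^{2} + j^{2}\right) - 885\right) = - \frac{2}{3} + \left(2 j^{2} - 885\right) = - \frac{2}{3} + \left(-885 + 2 j^{2}\right) = - \frac{2657}{3} + 2 j^{2}$)
$- A{\left(p \right)} = - (- \frac{2657}{3} + 2 \cdot 2637^{2}) = - (- \frac{2657}{3} + 2 \cdot 6953769) = - (- \frac{2657}{3} + 13907538) = \left(-1\right) \frac{41719957}{3} = - \frac{41719957}{3}$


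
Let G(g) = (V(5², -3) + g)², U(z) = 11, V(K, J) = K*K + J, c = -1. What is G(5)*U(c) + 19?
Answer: 4324438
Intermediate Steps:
V(K, J) = J + K² (V(K, J) = K² + J = J + K²)
G(g) = (622 + g)² (G(g) = ((-3 + (5²)²) + g)² = ((-3 + 25²) + g)² = ((-3 + 625) + g)² = (622 + g)²)
G(5)*U(c) + 19 = (622 + 5)²*11 + 19 = 627²*11 + 19 = 393129*11 + 19 = 4324419 + 19 = 4324438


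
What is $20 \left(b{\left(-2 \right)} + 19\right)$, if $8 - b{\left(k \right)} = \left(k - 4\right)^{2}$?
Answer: $-180$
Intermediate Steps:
$b{\left(k \right)} = 8 - \left(-4 + k\right)^{2}$ ($b{\left(k \right)} = 8 - \left(k - 4\right)^{2} = 8 - \left(-4 + k\right)^{2}$)
$20 \left(b{\left(-2 \right)} + 19\right) = 20 \left(\left(8 - \left(-4 - 2\right)^{2}\right) + 19\right) = 20 \left(\left(8 - \left(-6\right)^{2}\right) + 19\right) = 20 \left(\left(8 - 36\right) + 19\right) = 20 \left(-28 + 19\right) = 20 \left(-9\right) = -180$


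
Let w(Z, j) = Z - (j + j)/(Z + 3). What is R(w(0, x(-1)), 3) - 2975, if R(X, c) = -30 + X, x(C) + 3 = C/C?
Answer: -9011/3 ≈ -3003.7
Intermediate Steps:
x(C) = -2 (x(C) = -3 + C/C = -3 + 1 = -2)
w(Z, j) = Z - 2*j/(3 + Z)
R(w(0, x(-1)), 3) - 2975 = (-30 + (0² - 2*(-2) + 3*0)/(3 + 0)) - 2975 = (-30 + (0 + 4 + 0)/3) - 2975 = (-30 + (⅓)*4) - 2975 = (-30 + 4/3) - 2975 = -86/3 - 2975 = -9011/3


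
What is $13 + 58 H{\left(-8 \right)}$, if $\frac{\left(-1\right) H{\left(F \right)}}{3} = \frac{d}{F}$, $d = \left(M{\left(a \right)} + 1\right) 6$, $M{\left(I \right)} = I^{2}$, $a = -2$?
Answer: $\frac{1331}{2} \approx 665.5$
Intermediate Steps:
$d = 30$ ($d = \left(\left(-2\right)^{2} + 1\right) 6 = \left(4 + 1\right) 6 = 5 \cdot 6 = 30$)
$H{\left(F \right)} = - \frac{90}{F}$ ($H{\left(F \right)} = - 3 \frac{30}{F} = - \frac{90}{F}$)
$13 + 58 H{\left(-8 \right)} = 13 + 58 \left(- \frac{90}{-8}\right) = 13 + 58 \left(\left(-90\right) \left(- \frac{1}{8}\right)\right) = 13 + 58 \cdot \frac{45}{4} = 13 + \frac{1305}{2} = \frac{1331}{2}$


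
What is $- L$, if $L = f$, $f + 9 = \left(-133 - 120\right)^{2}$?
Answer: $-64000$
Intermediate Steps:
$f = 64000$ ($f = -9 + \left(-133 - 120\right)^{2} = -9 + \left(-253\right)^{2} = -9 + 64009 = 64000$)
$L = 64000$
$- L = \left(-1\right) 64000 = -64000$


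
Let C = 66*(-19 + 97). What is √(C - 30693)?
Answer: I*√25545 ≈ 159.83*I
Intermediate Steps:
C = 5148 (C = 66*78 = 5148)
√(C - 30693) = √(5148 - 30693) = √(-25545) = I*√25545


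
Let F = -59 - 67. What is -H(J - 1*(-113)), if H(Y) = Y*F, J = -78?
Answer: 4410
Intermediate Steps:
F = -126
H(Y) = -126*Y (H(Y) = Y*(-126) = -126*Y)
-H(J - 1*(-113)) = -(-126)*(-78 - 1*(-113)) = -(-126)*(-78 + 113) = -(-126)*35 = -1*(-4410) = 4410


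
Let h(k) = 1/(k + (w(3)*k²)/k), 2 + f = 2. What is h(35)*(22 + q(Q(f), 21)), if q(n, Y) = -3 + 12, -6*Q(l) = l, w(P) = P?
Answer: 31/140 ≈ 0.22143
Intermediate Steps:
f = 0 (f = -2 + 2 = 0)
Q(l) = -l/6
q(n, Y) = 9
h(k) = 1/(4*k) (h(k) = 1/(k + (3*k²)/k) = 1/(k + 3*k) = 1/(4*k))
h(35)*(22 + q(Q(f), 21)) = ((¼)/35)*(22 + 9) = ((¼)*(1/35))*31 = (1/140)*31 = 31/140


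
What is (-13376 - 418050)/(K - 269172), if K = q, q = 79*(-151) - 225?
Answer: 215713/140663 ≈ 1.5335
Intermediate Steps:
q = -12154 (q = -11929 - 225 = -12154)
K = -12154
(-13376 - 418050)/(K - 269172) = (-13376 - 418050)/(-12154 - 269172) = -431426/(-281326) = -431426*(-1/281326) = 215713/140663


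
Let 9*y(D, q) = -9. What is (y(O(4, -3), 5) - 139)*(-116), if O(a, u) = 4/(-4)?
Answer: 16240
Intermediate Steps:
O(a, u) = -1 (O(a, u) = 4*(-1/4) = -1)
y(D, q) = -1 (y(D, q) = (1/9)*(-9) = -1)
(y(O(4, -3), 5) - 139)*(-116) = (-1 - 139)*(-116) = -140*(-116) = 16240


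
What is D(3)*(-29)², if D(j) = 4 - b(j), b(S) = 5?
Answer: -841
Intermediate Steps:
D(j) = -1 (D(j) = 4 - 1*5 = 4 - 5 = -1)
D(3)*(-29)² = -1*(-29)² = -1*841 = -841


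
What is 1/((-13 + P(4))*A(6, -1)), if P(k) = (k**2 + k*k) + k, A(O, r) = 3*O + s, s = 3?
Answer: 1/483 ≈ 0.0020704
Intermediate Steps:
A(O, r) = 3 + 3*O (A(O, r) = 3*O + 3 = 3 + 3*O)
P(k) = k + 2*k**2 (P(k) = (k**2 + k**2) + k = 2*k**2 + k = k + 2*k**2)
1/((-13 + P(4))*A(6, -1)) = 1/((-13 + 4*(1 + 2*4))*(3 + 3*6)) = 1/((-13 + 4*(1 + 8))*(3 + 18)) = 1/((-13 + 4*9)*21) = 1/((-13 + 36)*21) = 1/(23*21) = 1/483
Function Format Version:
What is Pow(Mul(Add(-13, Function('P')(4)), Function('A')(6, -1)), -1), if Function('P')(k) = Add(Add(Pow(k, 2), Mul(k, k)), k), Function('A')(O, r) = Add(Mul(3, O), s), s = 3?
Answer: Rational(1, 483) ≈ 0.0020704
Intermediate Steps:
Function('A')(O, r) = Add(3, Mul(3, O)) (Function('A')(O, r) = Add(Mul(3, O), 3) = Add(3, Mul(3, O)))
Function('P')(k) = Add(k, Mul(2, Pow(k, 2))) (Function('P')(k) = Add(Add(Pow(k, 2), Pow(k, 2)), k) = Add(Mul(2, Pow(k, 2)), k) = Add(k, Mul(2, Pow(k, 2))))
Pow(Mul(Add(-13, Function('P')(4)), Function('A')(6, -1)), -1) = Pow(Mul(Add(-13, Mul(4, Add(1, Mul(2, 4)))), Add(3, Mul(3, 6))), -1) = Pow(Mul(Add(-13, Mul(4, Add(1, 8))), Add(3, 18)), -1) = Pow(Mul(Add(-13, Mul(4, 9)), 21), -1) = Pow(Mul(Add(-13, 36), 21), -1) = Pow(Mul(23, 21), -1) = Pow(483, -1) = Rational(1, 483)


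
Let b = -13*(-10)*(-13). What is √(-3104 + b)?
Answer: I*√4794 ≈ 69.239*I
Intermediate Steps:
b = -1690 (b = 130*(-13) = -1690)
√(-3104 + b) = √(-3104 - 1690) = √(-4794) = I*√4794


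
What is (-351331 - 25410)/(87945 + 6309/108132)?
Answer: -13579252604/3169891683 ≈ -4.2838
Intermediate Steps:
(-351331 - 25410)/(87945 + 6309/108132) = -376741/(87945 + 6309*(1/108132)) = -376741/(87945 + 2103/36044) = -376741/3169891683/36044 = -376741*36044/3169891683 = -13579252604/3169891683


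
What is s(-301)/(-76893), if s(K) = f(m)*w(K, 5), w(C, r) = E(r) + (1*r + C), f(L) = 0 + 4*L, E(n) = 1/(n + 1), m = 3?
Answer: 50/1083 ≈ 0.046168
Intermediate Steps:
E(n) = 1/(1 + n)
f(L) = 4*L
w(C, r) = C + r + 1/(1 + r) (w(C, r) = 1/(1 + r) + (1*r + C) = 1/(1 + r) + (r + C) = 1/(1 + r) + (C + r) = C + r + 1/(1 + r))
s(K) = 62 + 12*K (s(K) = (4*3)*((1 + (1 + 5)*(K + 5))/(1 + 5)) = 12*((1 + 6*(5 + K))/6) = 12*((1 + (30 + 6*K))/6) = 12*((31 + 6*K)/6) = 12*(31/6 + K) = 62 + 12*K)
s(-301)/(-76893) = (62 + 12*(-301))/(-76893) = (62 - 3612)*(-1/76893) = -3550*(-1/76893) = 50/1083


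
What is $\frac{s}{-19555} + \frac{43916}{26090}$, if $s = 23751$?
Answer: $\frac{23911379}{51018995} \approx 0.46868$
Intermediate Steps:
$\frac{s}{-19555} + \frac{43916}{26090} = \frac{23751}{-19555} + \frac{43916}{26090} = 23751 \left(- \frac{1}{19555}\right) + 43916 \cdot \frac{1}{26090} = - \frac{23751}{19555} + \frac{21958}{13045} = \frac{23911379}{51018995}$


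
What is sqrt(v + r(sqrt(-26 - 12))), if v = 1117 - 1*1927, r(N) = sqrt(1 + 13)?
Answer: sqrt(-810 + sqrt(14)) ≈ 28.395*I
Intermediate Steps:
r(N) = sqrt(14)
v = -810 (v = 1117 - 1927 = -810)
sqrt(v + r(sqrt(-26 - 12))) = sqrt(-810 + sqrt(14))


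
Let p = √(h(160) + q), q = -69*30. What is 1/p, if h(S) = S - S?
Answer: -I*√230/690 ≈ -0.021979*I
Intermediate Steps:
q = -2070
h(S) = 0
p = 3*I*√230 (p = √(0 - 2070) = √(-2070) = 3*I*√230 ≈ 45.497*I)
1/p = 1/(3*I*√230) = -I*√230/690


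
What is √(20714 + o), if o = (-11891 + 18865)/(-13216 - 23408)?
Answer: √1736487044418/9156 ≈ 143.92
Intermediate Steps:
o = -3487/18312 (o = 6974/(-36624) = 6974*(-1/36624) = -3487/18312 ≈ -0.19042)
√(20714 + o) = √(20714 - 3487/18312) = √(379311281/18312) = √1736487044418/9156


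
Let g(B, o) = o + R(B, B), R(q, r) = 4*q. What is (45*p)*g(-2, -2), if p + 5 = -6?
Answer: 4950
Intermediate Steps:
p = -11 (p = -5 - 6 = -11)
g(B, o) = o + 4*B
(45*p)*g(-2, -2) = (45*(-11))*(-2 + 4*(-2)) = -495*(-2 - 8) = -495*(-10) = 4950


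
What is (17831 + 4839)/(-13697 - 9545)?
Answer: -11335/11621 ≈ -0.97539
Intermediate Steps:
(17831 + 4839)/(-13697 - 9545) = 22670/(-23242) = 22670*(-1/23242) = -11335/11621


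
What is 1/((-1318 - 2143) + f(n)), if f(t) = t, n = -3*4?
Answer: -1/3473 ≈ -0.00028794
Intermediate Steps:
n = -12
1/((-1318 - 2143) + f(n)) = 1/((-1318 - 2143) - 12) = 1/(-3461 - 12) = 1/(-3473) = -1/3473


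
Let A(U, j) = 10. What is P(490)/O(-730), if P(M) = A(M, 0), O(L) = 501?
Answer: 10/501 ≈ 0.019960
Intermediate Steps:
P(M) = 10
P(490)/O(-730) = 10/501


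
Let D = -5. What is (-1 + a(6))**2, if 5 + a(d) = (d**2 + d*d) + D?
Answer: 3721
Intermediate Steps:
a(d) = -10 + 2*d**2 (a(d) = -5 + ((d**2 + d*d) - 5) = -5 + ((d**2 + d**2) - 5) = -5 + (2*d**2 - 5) = -5 + (-5 + 2*d**2) = -10 + 2*d**2)
(-1 + a(6))**2 = (-1 + (-10 + 2*6**2))**2 = (-1 + (-10 + 2*36))**2 = (-1 + (-10 + 72))**2 = (-1 + 62)**2 = 61**2 = 3721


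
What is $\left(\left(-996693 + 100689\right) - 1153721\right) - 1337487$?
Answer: $-3387212$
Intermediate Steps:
$\left(\left(-996693 + 100689\right) - 1153721\right) - 1337487 = \left(-896004 - 1153721\right) - 1337487 = -2049725 - 1337487 = -3387212$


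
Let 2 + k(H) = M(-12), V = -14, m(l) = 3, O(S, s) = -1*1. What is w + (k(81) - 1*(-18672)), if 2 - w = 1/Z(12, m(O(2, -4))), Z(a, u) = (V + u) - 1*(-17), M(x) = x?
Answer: 111959/6 ≈ 18660.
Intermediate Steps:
O(S, s) = -1
k(H) = -14 (k(H) = -2 - 12 = -14)
Z(a, u) = 3 + u (Z(a, u) = (-14 + u) - 1*(-17) = (-14 + u) + 17 = 3 + u)
w = 11/6 (w = 2 - 1/(3 + 3) = 2 - 1/6 = 2 - 1*⅙ = 2 - ⅙ = 11/6 ≈ 1.8333)
w + (k(81) - 1*(-18672)) = 11/6 + (-14 - 1*(-18672)) = 11/6 + (-14 + 18672) = 11/6 + 18658 = 111959/6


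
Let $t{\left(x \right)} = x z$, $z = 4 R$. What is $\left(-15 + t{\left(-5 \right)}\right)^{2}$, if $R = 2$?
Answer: $3025$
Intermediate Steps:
$z = 8$ ($z = 4 \cdot 2 = 8$)
$t{\left(x \right)} = 8 x$ ($t{\left(x \right)} = x 8 = 8 x$)
$\left(-15 + t{\left(-5 \right)}\right)^{2} = \left(-15 + 8 \left(-5\right)\right)^{2} = \left(-15 - 40\right)^{2} = \left(-55\right)^{2} = 3025$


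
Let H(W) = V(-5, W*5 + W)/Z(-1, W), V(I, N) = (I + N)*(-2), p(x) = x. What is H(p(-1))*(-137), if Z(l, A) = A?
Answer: 3014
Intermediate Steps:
V(I, N) = -2*I - 2*N
H(W) = (10 - 12*W)/W (H(W) = (-2*(-5) - 2*(W*5 + W))/W = (10 - 2*(5*W + W))/W = (10 - 12*W)/W)
H(p(-1))*(-137) = (-12 + 10/(-1))*(-137) = (-12 + 10*(-1))*(-137) = (-12 - 10)*(-137) = -22*(-137) = 3014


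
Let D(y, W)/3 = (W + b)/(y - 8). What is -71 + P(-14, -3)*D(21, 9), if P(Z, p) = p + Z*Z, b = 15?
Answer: 12973/13 ≈ 997.92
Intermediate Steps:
P(Z, p) = p + Z**2
D(y, W) = 3*(15 + W)/(-8 + y) (D(y, W) = 3*((W + 15)/(y - 8)) = 3*((15 + W)/(-8 + y)) = 3*(15 + W)/(-8 + y))
-71 + P(-14, -3)*D(21, 9) = -71 + (-3 + (-14)**2)*(3*(15 + 9)/(-8 + 21)) = -71 + (-3 + 196)*(3*24/13) = -71 + 193*(3*(1/13)*24) = -71 + 193*(72/13) = -71 + 13896/13 = 12973/13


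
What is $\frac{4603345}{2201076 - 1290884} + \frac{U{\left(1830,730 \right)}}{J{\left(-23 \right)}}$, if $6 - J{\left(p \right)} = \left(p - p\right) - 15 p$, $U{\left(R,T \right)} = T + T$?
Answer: $\frac{231653635}{308555088} \approx 0.75077$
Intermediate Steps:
$U{\left(R,T \right)} = 2 T$
$J{\left(p \right)} = 6 + 15 p$ ($J{\left(p \right)} = 6 - \left(\left(p - p\right) - 15 p\right) = 6 - \left(0 - 15 p\right) = 6 - - 15 p = 6 + 15 p$)
$\frac{4603345}{2201076 - 1290884} + \frac{U{\left(1830,730 \right)}}{J{\left(-23 \right)}} = \frac{4603345}{2201076 - 1290884} + \frac{2 \cdot 730}{6 + 15 \left(-23\right)} = \frac{4603345}{910192} + \frac{1460}{6 - 345} = 4603345 \cdot \frac{1}{910192} + \frac{1460}{-339} = \frac{4603345}{910192} + 1460 \left(- \frac{1}{339}\right) = \frac{4603345}{910192} - \frac{1460}{339} = \frac{231653635}{308555088}$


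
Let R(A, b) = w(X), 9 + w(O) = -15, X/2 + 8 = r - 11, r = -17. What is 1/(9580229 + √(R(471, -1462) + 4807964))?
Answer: 9580229/91780782884501 - 2*√1201985/91780782884501 ≈ 1.0436e-7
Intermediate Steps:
X = -72 (X = -16 + 2*(-17 - 11) = -16 + 2*(-28) = -16 - 56 = -72)
w(O) = -24 (w(O) = -9 - 15 = -24)
R(A, b) = -24
1/(9580229 + √(R(471, -1462) + 4807964)) = 1/(9580229 + √(-24 + 4807964)) = 1/(9580229 + √4807940) = 1/(9580229 + 2*√1201985)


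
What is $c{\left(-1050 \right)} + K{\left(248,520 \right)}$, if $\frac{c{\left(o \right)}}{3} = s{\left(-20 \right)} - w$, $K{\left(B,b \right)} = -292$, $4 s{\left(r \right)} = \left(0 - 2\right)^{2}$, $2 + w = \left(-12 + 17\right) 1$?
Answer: $-298$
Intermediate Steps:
$w = 3$ ($w = -2 + \left(-12 + 17\right) 1 = -2 + 5 \cdot 1 = -2 + 5 = 3$)
$s{\left(r \right)} = 1$ ($s{\left(r \right)} = \frac{\left(0 - 2\right)^{2}}{4} = \frac{\left(-2\right)^{2}}{4} = \frac{1}{4} \cdot 4 = 1$)
$c{\left(o \right)} = -6$ ($c{\left(o \right)} = 3 \left(1 - 3\right) = 3 \left(-2\right) = -6$)
$c{\left(-1050 \right)} + K{\left(248,520 \right)} = -6 - 292 = -298$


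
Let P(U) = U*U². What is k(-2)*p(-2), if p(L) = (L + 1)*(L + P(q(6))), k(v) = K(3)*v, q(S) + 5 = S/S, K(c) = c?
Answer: -396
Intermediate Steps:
q(S) = -4 (q(S) = -5 + S/S = -5 + 1 = -4)
P(U) = U³
k(v) = 3*v
p(L) = (1 + L)*(-64 + L) (p(L) = (L + 1)*(L + (-4)³) = (1 + L)*(L - 64) = (1 + L)*(-64 + L))
k(-2)*p(-2) = (3*(-2))*(-64 + (-2)² - 63*(-2)) = -6*(-64 + 4 + 126) = -6*66 = -396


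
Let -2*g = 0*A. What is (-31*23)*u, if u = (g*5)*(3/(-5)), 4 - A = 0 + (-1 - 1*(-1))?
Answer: 0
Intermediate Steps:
A = 4 (A = 4 - (0 + (-1 - 1*(-1))) = 4 - (0 + (-1 + 1)) = 4 - (0 + 0) = 4 - 1*0 = 4 + 0 = 4)
g = 0 (g = -0*4 = -1/2*0 = 0)
u = 0 (u = (0*5)*(3/(-5)) = 0*(3*(-1/5)) = 0*(-3/5) = 0)
(-31*23)*u = -31*23*0 = -713*0 = 0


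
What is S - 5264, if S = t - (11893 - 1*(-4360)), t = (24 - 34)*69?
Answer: -22207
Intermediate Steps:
t = -690 (t = -10*69 = -690)
S = -16943 (S = -690 - (11893 - 1*(-4360)) = -690 - (11893 + 4360) = -690 - 1*16253 = -690 - 16253 = -16943)
S - 5264 = -16943 - 5264 = -22207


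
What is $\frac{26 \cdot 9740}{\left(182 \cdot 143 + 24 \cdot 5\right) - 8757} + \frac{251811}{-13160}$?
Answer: $- \frac{149443297}{32691320} \approx -4.5713$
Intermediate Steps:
$\frac{26 \cdot 9740}{\left(182 \cdot 143 + 24 \cdot 5\right) - 8757} + \frac{251811}{-13160} = \frac{253240}{\left(26026 + 120\right) - 8757} + 251811 \left(- \frac{1}{13160}\right) = \frac{253240}{26146 - 8757} - \frac{35973}{1880} = \frac{253240}{17389} - \frac{35973}{1880} = - \frac{149443297}{32691320}$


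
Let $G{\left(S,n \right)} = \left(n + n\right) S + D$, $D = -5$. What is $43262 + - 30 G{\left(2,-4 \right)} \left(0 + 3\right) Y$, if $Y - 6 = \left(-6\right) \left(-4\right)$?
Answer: $99962$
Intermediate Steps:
$Y = 30$ ($Y = 6 - -24 = 6 + 24 = 30$)
$G{\left(S,n \right)} = -5 + 2 S n$ ($G{\left(S,n \right)} = \left(n + n\right) S - 5 = 2 n S - 5 = 2 S n - 5 = -5 + 2 S n$)
$43262 + - 30 G{\left(2,-4 \right)} \left(0 + 3\right) Y = 43262 + - 30 \left(-5 + 2 \cdot 2 \left(-4\right)\right) \left(0 + 3\right) 30 = 43262 + - 30 \left(-5 - 16\right) 3 \cdot 30 = 43262 + - 30 \left(\left(-21\right) 3\right) 30 = 43262 + \left(-30\right) \left(-63\right) 30 = 43262 + 1890 \cdot 30 = 43262 + 56700 = 99962$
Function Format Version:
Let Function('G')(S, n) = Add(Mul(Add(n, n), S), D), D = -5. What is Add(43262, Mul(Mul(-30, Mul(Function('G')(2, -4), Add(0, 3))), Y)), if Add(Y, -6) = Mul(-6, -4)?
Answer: 99962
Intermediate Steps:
Y = 30 (Y = Add(6, Mul(-6, -4)) = Add(6, 24) = 30)
Function('G')(S, n) = Add(-5, Mul(2, S, n)) (Function('G')(S, n) = Add(Mul(Add(n, n), S), -5) = Add(Mul(Mul(2, n), S), -5) = Add(Mul(2, S, n), -5) = Add(-5, Mul(2, S, n)))
Add(43262, Mul(Mul(-30, Mul(Function('G')(2, -4), Add(0, 3))), Y)) = Add(43262, Mul(Mul(-30, Mul(Add(-5, Mul(2, 2, -4)), Add(0, 3))), 30)) = Add(43262, Mul(Mul(-30, Mul(Add(-5, -16), 3)), 30)) = Add(43262, Mul(Mul(-30, Mul(-21, 3)), 30)) = Add(43262, Mul(Mul(-30, -63), 30)) = Add(43262, Mul(1890, 30)) = Add(43262, 56700) = 99962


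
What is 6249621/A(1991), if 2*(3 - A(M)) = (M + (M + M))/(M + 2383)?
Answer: 18223894836/6757 ≈ 2.6970e+6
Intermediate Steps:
A(M) = 3 - 3*M/(2*(2383 + M)) (A(M) = 3 - (M + (M + M))/(2*(M + 2383)) = 3 - (M + 2*M)/(2*(2383 + M)) = 3 - 3*M/(2*(2383 + M)))
6249621/A(1991) = 6249621/((3*(4766 + 1991)/(2*(2383 + 1991)))) = 6249621/(((3/2)*6757/4374)) = 6249621/(((3/2)*(1/4374)*6757)) = 6249621/(6757/2916) = 6249621*(2916/6757) = 18223894836/6757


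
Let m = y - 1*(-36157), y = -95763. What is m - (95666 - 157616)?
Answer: 2344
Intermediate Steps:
m = -59606 (m = -95763 - 1*(-36157) = -95763 + 36157 = -59606)
m - (95666 - 157616) = -59606 - (95666 - 157616) = -59606 - 1*(-61950) = -59606 + 61950 = 2344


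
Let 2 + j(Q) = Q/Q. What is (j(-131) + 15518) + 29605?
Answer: 45122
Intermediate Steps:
j(Q) = -1 (j(Q) = -2 + Q/Q = -2 + 1 = -1)
(j(-131) + 15518) + 29605 = (-1 + 15518) + 29605 = 15517 + 29605 = 45122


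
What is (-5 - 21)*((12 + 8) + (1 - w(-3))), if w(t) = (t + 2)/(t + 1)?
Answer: -533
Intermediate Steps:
w(t) = (2 + t)/(1 + t)
(-5 - 21)*((12 + 8) + (1 - w(-3))) = (-5 - 21)*((12 + 8) + (1 - (2 - 3)/(1 - 3))) = -26*(20 + (1 - (-1)/(-2))) = -26*(20 + (1 - (-1)*(-1)/2)) = -26*(20 + (1 - 1*½)) = -26*(20 + (1 - ½)) = -26*(20 + ½) = -26*41/2 = -533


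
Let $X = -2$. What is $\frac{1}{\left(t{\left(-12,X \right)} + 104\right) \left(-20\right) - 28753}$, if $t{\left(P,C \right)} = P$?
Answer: $- \frac{1}{30593} \approx -3.2687 \cdot 10^{-5}$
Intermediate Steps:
$\frac{1}{\left(t{\left(-12,X \right)} + 104\right) \left(-20\right) - 28753} = \frac{1}{\left(-12 + 104\right) \left(-20\right) - 28753} = \frac{1}{92 \left(-20\right) - 28753} = \frac{1}{-1840 - 28753} = \frac{1}{-30593} = - \frac{1}{30593}$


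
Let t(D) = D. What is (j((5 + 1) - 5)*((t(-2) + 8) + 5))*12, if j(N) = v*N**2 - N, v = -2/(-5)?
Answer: -396/5 ≈ -79.200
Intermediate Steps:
v = 2/5 (v = -2*(-1/5) = 2/5 ≈ 0.40000)
j(N) = -N + 2*N**2/5 (j(N) = 2*N**2/5 - N = -N + 2*N**2/5)
(j((5 + 1) - 5)*((t(-2) + 8) + 5))*12 = ((((5 + 1) - 5)*(-5 + 2*((5 + 1) - 5))/5)*((-2 + 8) + 5))*12 = (((6 - 5)*(-5 + 2*(6 - 5))/5)*(6 + 5))*12 = (((1/5)*1*(-5 + 2*1))*11)*12 = (((1/5)*1*(-5 + 2))*11)*12 = (((1/5)*1*(-3))*11)*12 = -3/5*11*12 = -33/5*12 = -396/5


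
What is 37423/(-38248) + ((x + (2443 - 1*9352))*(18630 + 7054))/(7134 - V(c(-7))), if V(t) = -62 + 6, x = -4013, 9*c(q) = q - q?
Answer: -5364811408037/137501560 ≈ -39016.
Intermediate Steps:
c(q) = 0 (c(q) = (q - q)/9 = (⅑)*0 = 0)
V(t) = -56
37423/(-38248) + ((x + (2443 - 1*9352))*(18630 + 7054))/(7134 - V(c(-7))) = 37423/(-38248) + ((-4013 + (2443 - 1*9352))*(18630 + 7054))/(7134 - 1*(-56)) = 37423*(-1/38248) + ((-4013 + (2443 - 9352))*25684)/(7134 + 56) = -37423/38248 + ((-4013 - 6909)*25684)/7190 = -37423/38248 - 10922*25684*(1/7190) = -37423/38248 - 280520648*1/7190 = -37423/38248 - 140260324/3595 = -5364811408037/137501560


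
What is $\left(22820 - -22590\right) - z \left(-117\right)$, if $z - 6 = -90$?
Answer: $35582$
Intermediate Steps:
$z = -84$ ($z = 6 - 90 = -84$)
$\left(22820 - -22590\right) - z \left(-117\right) = \left(22820 - -22590\right) - \left(-84\right) \left(-117\right) = \left(22820 + 22590\right) - 9828 = 45410 - 9828 = 35582$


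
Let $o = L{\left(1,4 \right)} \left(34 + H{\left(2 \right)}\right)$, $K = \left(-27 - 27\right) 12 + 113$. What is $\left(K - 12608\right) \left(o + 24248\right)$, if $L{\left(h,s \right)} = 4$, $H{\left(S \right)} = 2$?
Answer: $-320584056$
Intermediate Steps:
$K = -535$ ($K = \left(-27 - 27\right) 12 + 113 = \left(-54\right) 12 + 113 = -648 + 113 = -535$)
$o = 144$ ($o = 4 \left(34 + 2\right) = 4 \cdot 36 = 144$)
$\left(K - 12608\right) \left(o + 24248\right) = \left(-535 - 12608\right) \left(144 + 24248\right) = \left(-13143\right) 24392 = -320584056$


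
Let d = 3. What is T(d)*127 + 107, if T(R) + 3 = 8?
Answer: 742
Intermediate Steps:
T(R) = 5 (T(R) = -3 + 8 = 5)
T(d)*127 + 107 = 5*127 + 107 = 635 + 107 = 742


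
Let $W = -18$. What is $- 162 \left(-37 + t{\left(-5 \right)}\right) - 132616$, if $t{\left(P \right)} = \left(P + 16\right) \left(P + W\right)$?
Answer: $-85636$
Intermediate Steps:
$t{\left(P \right)} = \left(-18 + P\right) \left(16 + P\right)$ ($t{\left(P \right)} = \left(P + 16\right) \left(P - 18\right) = \left(16 + P\right) \left(-18 + P\right) = \left(-18 + P\right) \left(16 + P\right)$)
$- 162 \left(-37 + t{\left(-5 \right)}\right) - 132616 = - 162 \left(-37 - \left(278 - 25\right)\right) - 132616 = - 162 \left(-37 + \left(-288 + 25 + 10\right)\right) - 132616 = - 162 \left(-37 - 253\right) - 132616 = \left(-162\right) \left(-290\right) - 132616 = 46980 - 132616 = -85636$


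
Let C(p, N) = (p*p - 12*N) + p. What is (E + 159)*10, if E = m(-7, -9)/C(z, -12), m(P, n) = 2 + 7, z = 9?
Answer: 20675/13 ≈ 1590.4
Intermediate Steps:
m(P, n) = 9
C(p, N) = p + p² - 12*N (C(p, N) = (p² - 12*N) + p = p + p² - 12*N)
E = 1/26 (E = 9/(9 + 9² - 12*(-12)) = 9/(9 + 81 + 144) = 9/234 = 9*(1/234) = 1/26 ≈ 0.038462)
(E + 159)*10 = (1/26 + 159)*10 = (4135/26)*10 = 20675/13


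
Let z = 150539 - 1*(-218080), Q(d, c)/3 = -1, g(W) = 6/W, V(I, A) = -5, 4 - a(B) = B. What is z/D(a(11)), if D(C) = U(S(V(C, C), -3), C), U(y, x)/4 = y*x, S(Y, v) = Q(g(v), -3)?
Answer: 122873/28 ≈ 4388.3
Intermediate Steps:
a(B) = 4 - B
Q(d, c) = -3 (Q(d, c) = 3*(-1) = -3)
S(Y, v) = -3
U(y, x) = 4*x*y (U(y, x) = 4*(y*x) = 4*(x*y) = 4*x*y)
D(C) = -12*C (D(C) = 4*C*(-3) = -12*C)
z = 368619 (z = 150539 + 218080 = 368619)
z/D(a(11)) = 368619/((-12*(4 - 1*11))) = 368619/((-12*(4 - 11))) = 368619/((-12*(-7))) = 368619/84 = 368619*(1/84) = 122873/28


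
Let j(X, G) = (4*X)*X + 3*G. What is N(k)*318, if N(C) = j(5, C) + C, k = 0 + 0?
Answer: 31800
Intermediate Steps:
k = 0
j(X, G) = 3*G + 4*X**2 (j(X, G) = 4*X**2 + 3*G = 3*G + 4*X**2)
N(C) = 100 + 4*C (N(C) = (3*C + 4*5**2) + C = (3*C + 4*25) + C = (3*C + 100) + C = (100 + 3*C) + C = 100 + 4*C)
N(k)*318 = (100 + 4*0)*318 = (100 + 0)*318 = 100*318 = 31800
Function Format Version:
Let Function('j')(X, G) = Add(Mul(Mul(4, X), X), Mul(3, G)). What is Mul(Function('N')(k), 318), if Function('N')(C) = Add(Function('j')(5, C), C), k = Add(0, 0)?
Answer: 31800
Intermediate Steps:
k = 0
Function('j')(X, G) = Add(Mul(3, G), Mul(4, Pow(X, 2))) (Function('j')(X, G) = Add(Mul(4, Pow(X, 2)), Mul(3, G)) = Add(Mul(3, G), Mul(4, Pow(X, 2))))
Function('N')(C) = Add(100, Mul(4, C)) (Function('N')(C) = Add(Add(Mul(3, C), Mul(4, Pow(5, 2))), C) = Add(Add(Mul(3, C), Mul(4, 25)), C) = Add(Add(Mul(3, C), 100), C) = Add(Add(100, Mul(3, C)), C) = Add(100, Mul(4, C)))
Mul(Function('N')(k), 318) = Mul(Add(100, Mul(4, 0)), 318) = Mul(Add(100, 0), 318) = Mul(100, 318) = 31800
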